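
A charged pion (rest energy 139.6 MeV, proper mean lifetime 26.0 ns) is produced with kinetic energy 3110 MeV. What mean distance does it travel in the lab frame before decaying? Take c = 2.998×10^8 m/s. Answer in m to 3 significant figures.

γ = 1 + K/(m₀c²) = 1 + 3110/139.6 = 23.278
β = √(1 − 1/γ²) = 0.99908
Dilated lifetime: γτ₀ = 23.278 × 26.0 ns = 605.23 ns
d = βc·γτ₀ = 0.99908 × (2.998×10^8 m/s) × 6.0523×10^-7 s = 181 m

d ≈ 181 m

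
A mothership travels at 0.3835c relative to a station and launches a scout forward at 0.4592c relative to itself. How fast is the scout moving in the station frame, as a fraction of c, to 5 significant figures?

u ≈ 0.71652c

Compose boost 2: (0.4592 + 0.3835)/(1 + 0.4592×0.3835) = 0.84270/1.176103 = 0.71652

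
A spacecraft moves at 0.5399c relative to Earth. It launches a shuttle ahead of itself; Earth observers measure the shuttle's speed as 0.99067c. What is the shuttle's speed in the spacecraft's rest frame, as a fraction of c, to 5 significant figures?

u' ≈ 0.96911c

Inverse velocity addition: u' = (u − v)/(1 − uv/c²)
= (0.99067 − 0.5399)/(1 − 0.99067×0.5399) = 0.45077/0.4651373 = 0.96911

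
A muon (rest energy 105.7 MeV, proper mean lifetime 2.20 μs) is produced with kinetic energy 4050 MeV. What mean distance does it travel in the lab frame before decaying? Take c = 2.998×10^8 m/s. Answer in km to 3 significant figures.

γ = 1 + K/(m₀c²) = 1 + 4050/105.7 = 39.316
β = √(1 − 1/γ²) = 0.99968
Dilated lifetime: γτ₀ = 39.316 × 2.20 μs = 86.495 μs
d = βc·γτ₀ = 0.99968 × (2.998×10^8 m/s) × 8.6495×10^-5 s = 25.9 km

d ≈ 25.9 km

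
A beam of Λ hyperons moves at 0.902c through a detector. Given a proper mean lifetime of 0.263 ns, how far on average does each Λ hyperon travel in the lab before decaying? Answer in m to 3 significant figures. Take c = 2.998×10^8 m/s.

γ = 1/√(1 − 0.902²) = 2.3162
Dilated lifetime: Δt = γτ₀ = 2.3162 × 0.263 ns = 0.60917 ns
d = vΔt = 0.902c × 0.60917 ns = 2.7042×10^8 m/s × 6.0917×10^-10 s = 0.165 m

d ≈ 0.165 m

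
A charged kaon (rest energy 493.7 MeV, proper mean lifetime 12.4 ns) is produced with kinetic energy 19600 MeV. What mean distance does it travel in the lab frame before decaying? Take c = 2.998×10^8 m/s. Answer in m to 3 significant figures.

d ≈ 151 m

γ = 1 + K/(m₀c²) = 1 + 19600/493.7 = 40.700
β = √(1 − 1/γ²) = 0.99970
Dilated lifetime: γτ₀ = 40.700 × 12.4 ns = 504.68 ns
d = βc·γτ₀ = 0.99970 × (2.998×10^8 m/s) × 5.0468×10^-7 s = 151 m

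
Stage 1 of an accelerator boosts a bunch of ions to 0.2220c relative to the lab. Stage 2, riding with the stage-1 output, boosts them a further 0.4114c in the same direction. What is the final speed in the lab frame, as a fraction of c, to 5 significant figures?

Compose boost 2: (0.4114 + 0.2220)/(1 + 0.4114×0.2220) = 0.63340/1.091331 = 0.58039

u ≈ 0.58039c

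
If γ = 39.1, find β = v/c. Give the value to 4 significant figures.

β ≈ 0.9997

β = √(1 − 1/γ²) = √(1 − 1/39.1²) = √(0.999346) = 0.9997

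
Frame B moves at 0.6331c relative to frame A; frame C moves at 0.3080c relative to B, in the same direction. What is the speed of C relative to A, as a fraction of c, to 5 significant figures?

u ≈ 0.78753c

Compose boost 2: (0.3080 + 0.6331)/(1 + 0.3080×0.6331) = 0.94110/1.194995 = 0.78753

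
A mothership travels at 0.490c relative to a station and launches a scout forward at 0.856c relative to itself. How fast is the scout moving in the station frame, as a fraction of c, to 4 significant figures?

Compose boost 2: (0.856 + 0.490)/(1 + 0.856×0.490) = 1.346/1.41944 = 0.9483

u ≈ 0.9483c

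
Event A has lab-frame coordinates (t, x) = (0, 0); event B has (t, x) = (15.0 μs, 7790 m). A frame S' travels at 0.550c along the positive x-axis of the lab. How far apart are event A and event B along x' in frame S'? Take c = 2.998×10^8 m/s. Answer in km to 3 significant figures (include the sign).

Δx' ≈ 6.37 km

γ = 1/√(1 − 0.550²) = 1.1974
Δx' = γ(Δx − vΔt) = 1.1974 × (7790 m − 0.550×(2.998×10^8 m/s)×15.0×10^-6 s)
= 1.1974 × (5316.6 m) = 6.37 km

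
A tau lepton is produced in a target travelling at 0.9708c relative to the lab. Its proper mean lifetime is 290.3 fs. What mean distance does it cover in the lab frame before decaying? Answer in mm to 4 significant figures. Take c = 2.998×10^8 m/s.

γ = 1/√(1 − 0.9708²) = 4.16857
Dilated lifetime: Δt = γτ₀ = 4.16857 × 290.3 fs = 1210.14 fs
d = vΔt = 0.9708c × 1210.14 fs = 2.91046×10^8 m/s × 1.21014×10^-12 s = 0.3522 mm

d ≈ 0.3522 mm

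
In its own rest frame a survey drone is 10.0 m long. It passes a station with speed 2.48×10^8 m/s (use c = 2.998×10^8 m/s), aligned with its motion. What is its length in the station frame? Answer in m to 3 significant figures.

β = v/c = 2.48×10^8 / 2.998×10^8 = 0.82722
γ = 1/√(1 − 0.82722²) = 1.7797
Length contraction: L = L₀/γ = 10.0/1.7797 = 5.62 m

L ≈ 5.62 m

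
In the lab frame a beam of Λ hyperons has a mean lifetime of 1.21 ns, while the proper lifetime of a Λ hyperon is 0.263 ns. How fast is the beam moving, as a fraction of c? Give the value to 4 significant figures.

γ = Δt/τ₀ = 1.21/0.263 = 4.60076
β = √(1 − 1/γ²) = √(1 − 1/4.60076²) = 0.9761

β ≈ 0.9761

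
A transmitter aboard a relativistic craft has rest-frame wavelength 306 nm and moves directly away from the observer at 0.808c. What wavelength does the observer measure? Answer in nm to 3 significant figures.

Relativistic Doppler: λ_obs = λ_src √((1+β)/(1−β))
= 306 × √(1.8080/0.19200) = 306 × 3.0687 = 939 nm

λ_obs ≈ 939 nm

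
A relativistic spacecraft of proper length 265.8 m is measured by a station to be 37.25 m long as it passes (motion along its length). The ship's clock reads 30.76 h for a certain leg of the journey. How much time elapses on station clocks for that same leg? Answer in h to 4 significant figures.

Length contraction ⇒ γ = L₀/L = 265.8/37.25 = 7.13557
Time dilation: Δt = γτ₀ = 7.13557 × 30.76 h = 219.5 h

Δt ≈ 219.5 h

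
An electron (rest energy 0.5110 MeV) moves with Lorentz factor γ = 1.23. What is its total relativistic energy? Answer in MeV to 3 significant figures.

E ≈ 0.629 MeV

γ = 1.23 (given)
E = γm₀c² = 1.23 × 0.5110 MeV = 0.629 MeV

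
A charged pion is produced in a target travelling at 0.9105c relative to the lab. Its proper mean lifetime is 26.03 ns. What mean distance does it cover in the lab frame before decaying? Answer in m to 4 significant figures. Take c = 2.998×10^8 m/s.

d ≈ 17.18 m

γ = 1/√(1 − 0.9105²) = 2.41833
Dilated lifetime: Δt = γτ₀ = 2.41833 × 26.03 ns = 62.9490 ns
d = vΔt = 0.9105c × 62.9490 ns = 2.72968×10^8 m/s × 6.29490×10^-8 s = 17.18 m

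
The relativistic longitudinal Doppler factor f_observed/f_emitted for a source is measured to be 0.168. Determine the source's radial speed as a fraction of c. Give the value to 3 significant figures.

β ≈ 0.945

f_obs/f_src = √((1−β)/(1+β)) = 0.168  ⇒  (1−β)/(1+β) = 0.028224
β = |1 − D²|/(1 + D²) = |1 − 0.028224|/(1 + 0.028224) = 0.945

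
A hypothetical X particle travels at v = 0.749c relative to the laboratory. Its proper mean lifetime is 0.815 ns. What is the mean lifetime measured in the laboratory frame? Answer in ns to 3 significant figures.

γ = 1/√(1 − 0.749²) = 1.5093
Time dilation: Δt = γτ₀ = 1.5093 × 0.815 ns = 1.23 ns

Δt ≈ 1.23 ns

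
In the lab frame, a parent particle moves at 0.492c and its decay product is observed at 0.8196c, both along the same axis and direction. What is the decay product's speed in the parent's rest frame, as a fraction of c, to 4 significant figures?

u' ≈ 0.5490c

Inverse velocity addition: u' = (u − v)/(1 − uv/c²)
= (0.8196 − 0.492)/(1 − 0.8196×0.492) = 0.3276/0.596757 = 0.5490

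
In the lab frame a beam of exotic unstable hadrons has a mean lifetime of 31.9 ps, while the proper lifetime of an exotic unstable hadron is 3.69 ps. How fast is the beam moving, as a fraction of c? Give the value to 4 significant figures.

β ≈ 0.9933

γ = Δt/τ₀ = 31.9/3.69 = 8.64499
β = √(1 − 1/γ²) = √(1 − 1/8.64499²) = 0.9933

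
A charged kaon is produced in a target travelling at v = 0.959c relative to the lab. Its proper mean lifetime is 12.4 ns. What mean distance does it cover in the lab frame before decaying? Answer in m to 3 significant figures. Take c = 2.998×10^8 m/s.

γ = 1/√(1 − 0.959²) = 3.5285
Dilated lifetime: Δt = γτ₀ = 3.5285 × 12.4 ns = 43.753 ns
d = vΔt = 0.959c × 43.753 ns = 2.8751×10^8 m/s × 4.3753×10^-8 s = 12.6 m

d ≈ 12.6 m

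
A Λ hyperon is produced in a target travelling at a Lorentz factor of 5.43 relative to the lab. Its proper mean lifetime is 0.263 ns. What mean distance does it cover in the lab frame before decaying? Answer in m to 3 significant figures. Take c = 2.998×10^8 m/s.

d ≈ 0.421 m

β = √(1 − 1/γ²) = √(1 − 1/5.43²) = 0.98290
Dilated lifetime: Δt = γτ₀ = 5.43 × 0.263 ns = 1.4281 ns
d = vΔt = 0.98290c × 1.4281 ns = 2.9467×10^8 m/s × 1.4281×10^-9 s = 0.421 m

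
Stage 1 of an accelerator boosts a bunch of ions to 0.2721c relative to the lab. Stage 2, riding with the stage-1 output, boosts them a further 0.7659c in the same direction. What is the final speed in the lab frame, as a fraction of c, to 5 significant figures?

Compose boost 2: (0.7659 + 0.2721)/(1 + 0.7659×0.2721) = 1.0380/1.208401 = 0.85899

u ≈ 0.85899c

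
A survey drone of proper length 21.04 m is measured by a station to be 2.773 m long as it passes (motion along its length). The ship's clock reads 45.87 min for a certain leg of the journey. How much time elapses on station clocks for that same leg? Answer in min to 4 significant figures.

Δt ≈ 348.0 min

Length contraction ⇒ γ = L₀/L = 21.04/2.773 = 7.58745
Time dilation: Δt = γτ₀ = 7.58745 × 45.87 min = 348.0 min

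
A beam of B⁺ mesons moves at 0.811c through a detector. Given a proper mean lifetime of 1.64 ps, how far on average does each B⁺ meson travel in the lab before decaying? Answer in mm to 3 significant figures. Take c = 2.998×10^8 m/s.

γ = 1/√(1 − 0.811²) = 1.7093
Dilated lifetime: Δt = γτ₀ = 1.7093 × 1.64 ps = 2.8032 ps
d = vΔt = 0.811c × 2.8032 ps = 2.4314×10^8 m/s × 2.8032×10^-12 s = 0.682 mm

d ≈ 0.682 mm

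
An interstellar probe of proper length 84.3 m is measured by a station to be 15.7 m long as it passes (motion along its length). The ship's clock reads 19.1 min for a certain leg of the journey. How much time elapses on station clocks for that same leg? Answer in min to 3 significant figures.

Length contraction ⇒ γ = L₀/L = 84.3/15.7 = 5.3694
Time dilation: Δt = γτ₀ = 5.3694 × 19.1 min = 103 min

Δt ≈ 103 min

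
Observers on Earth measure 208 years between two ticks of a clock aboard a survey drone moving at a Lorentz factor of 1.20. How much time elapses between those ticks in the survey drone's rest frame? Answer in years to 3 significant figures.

γ = 1.20 (given)
Proper time: τ₀ = Δt/γ = 208/1.20 = 173 years

τ₀ ≈ 173 years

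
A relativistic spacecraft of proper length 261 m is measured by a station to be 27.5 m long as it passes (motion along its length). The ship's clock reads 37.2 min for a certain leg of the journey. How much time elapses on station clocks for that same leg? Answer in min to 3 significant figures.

Length contraction ⇒ γ = L₀/L = 261/27.5 = 9.4909
Time dilation: Δt = γτ₀ = 9.4909 × 37.2 min = 353 min

Δt ≈ 353 min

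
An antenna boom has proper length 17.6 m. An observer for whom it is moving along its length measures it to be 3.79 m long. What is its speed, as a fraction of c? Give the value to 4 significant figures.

γ = L₀/L = 17.6/3.79 = 4.64380
β = √(1 − 1/γ²) = 0.9765

β ≈ 0.9765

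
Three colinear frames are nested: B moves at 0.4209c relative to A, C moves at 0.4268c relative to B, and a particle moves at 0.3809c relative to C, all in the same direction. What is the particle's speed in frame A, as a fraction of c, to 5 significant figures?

Compose boost 2: (0.4268 + 0.4209)/(1 + 0.4268×0.4209) = 0.84770/1.179640 = 0.7186090
Compose boost 3: (0.3809 + 0.7186090)/(1 + 0.3809×0.7186090) = 1.099509/1.273718 = 0.86323

u ≈ 0.86323c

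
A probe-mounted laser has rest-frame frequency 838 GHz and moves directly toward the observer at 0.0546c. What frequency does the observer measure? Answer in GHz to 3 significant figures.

f_obs ≈ 885 GHz

Relativistic Doppler: f_obs = f_src √((1+β)/(1−β))
= 838 × √(1.0546/0.94540) = 838 × 1.0562 = 885 GHz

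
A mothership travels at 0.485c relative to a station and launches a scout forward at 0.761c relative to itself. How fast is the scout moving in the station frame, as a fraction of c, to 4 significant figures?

u ≈ 0.9101c

Compose boost 2: (0.761 + 0.485)/(1 + 0.761×0.485) = 1.246/1.36909 = 0.9101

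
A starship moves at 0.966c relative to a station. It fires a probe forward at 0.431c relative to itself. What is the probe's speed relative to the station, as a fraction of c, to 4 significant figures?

u ≈ 0.9863c

Relativistic velocity addition: u = (u' + v)/(1 + u'v/c²)
= (0.431 + 0.966)/(1 + 0.431×0.966) = 1.397/1.41635 = 0.9863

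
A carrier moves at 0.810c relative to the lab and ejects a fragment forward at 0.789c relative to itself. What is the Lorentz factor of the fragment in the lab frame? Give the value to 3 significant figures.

u_lab = (0.789 + 0.810)/(1 + 0.789×0.810) = 1.599/1.63909 = 0.975541
γ = 1/√(1 − 0.975541²) = 4.55

γ ≈ 4.55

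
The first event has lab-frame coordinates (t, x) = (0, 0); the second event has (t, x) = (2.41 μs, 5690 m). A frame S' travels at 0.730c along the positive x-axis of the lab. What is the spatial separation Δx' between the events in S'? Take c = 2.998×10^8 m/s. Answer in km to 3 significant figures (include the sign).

Δx' ≈ 7.55 km

γ = 1/√(1 − 0.730²) = 1.4632
Δx' = γ(Δx − vΔt) = 1.4632 × (5690 m − 0.730×(2.998×10^8 m/s)×2.41×10^-6 s)
= 1.4632 × (5162.6 m) = 7.55 km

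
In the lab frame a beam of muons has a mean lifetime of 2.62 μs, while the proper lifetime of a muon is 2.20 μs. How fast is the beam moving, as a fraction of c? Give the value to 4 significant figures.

γ = Δt/τ₀ = 2.62/2.20 = 1.19091
β = √(1 − 1/γ²) = √(1 − 1/1.19091²) = 0.5431

β ≈ 0.5431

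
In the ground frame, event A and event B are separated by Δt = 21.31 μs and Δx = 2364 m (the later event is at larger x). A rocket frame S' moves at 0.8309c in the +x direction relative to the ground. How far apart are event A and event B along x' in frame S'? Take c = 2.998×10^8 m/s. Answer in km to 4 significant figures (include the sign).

γ = 1/√(1 − 0.8309²) = 1.79720
Δx' = γ(Δx − vΔt) = 1.79720 × (2364 m − 0.8309×(2.998×10^8 m/s)×21.31×10^-6 s)
= 1.79720 × (-2944.40 m) = -5.292 km

Δx' ≈ -5.292 km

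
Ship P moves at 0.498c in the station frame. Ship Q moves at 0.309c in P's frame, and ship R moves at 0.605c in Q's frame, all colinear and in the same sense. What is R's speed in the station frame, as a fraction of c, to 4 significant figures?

u ≈ 0.9166c

Compose boost 2: (0.309 + 0.498)/(1 + 0.309×0.498) = 0.8070/1.15388 = 0.699378
Compose boost 3: (0.605 + 0.699378)/(1 + 0.605×0.699378) = 1.30438/1.42312 = 0.9166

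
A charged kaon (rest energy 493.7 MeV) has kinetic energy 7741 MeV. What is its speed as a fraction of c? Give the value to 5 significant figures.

γ = 1 + K/(m₀c²) = 1 + 7741/493.7 = 16.67956
β = √(1 − 1/γ²) = 0.99820

β ≈ 0.99820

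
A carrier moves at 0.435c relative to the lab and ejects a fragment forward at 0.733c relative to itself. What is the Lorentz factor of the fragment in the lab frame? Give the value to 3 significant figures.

u_lab = (0.733 + 0.435)/(1 + 0.733×0.435) = 1.168/1.31886 = 0.885617
γ = 1/√(1 − 0.885617²) = 2.15

γ ≈ 2.15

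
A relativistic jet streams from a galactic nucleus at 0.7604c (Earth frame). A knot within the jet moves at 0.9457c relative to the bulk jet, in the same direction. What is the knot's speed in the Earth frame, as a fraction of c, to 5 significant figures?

Relativistic velocity addition: u = (u' + v)/(1 + u'v/c²)
= (0.9457 + 0.7604)/(1 + 0.9457×0.7604) = 1.7061/1.719110 = 0.99243

u ≈ 0.99243c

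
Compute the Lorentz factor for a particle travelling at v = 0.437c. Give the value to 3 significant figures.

γ = 1/√(1 − β²) = 1/√(1 − 0.437²) = 1/√(0.80903) = 1.11

γ ≈ 1.11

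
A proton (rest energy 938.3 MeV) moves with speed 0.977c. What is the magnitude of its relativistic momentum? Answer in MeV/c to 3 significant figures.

γ = 1/√(1 − 0.977²) = 4.6896
p = γβm₀c = 4.6896 × 0.977 × 938.3 MeV/c = 4300 MeV/c

p ≈ 4300 MeV/c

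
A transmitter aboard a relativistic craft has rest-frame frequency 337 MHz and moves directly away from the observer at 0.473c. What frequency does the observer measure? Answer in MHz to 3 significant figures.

f_obs ≈ 202 MHz

Relativistic Doppler: f_obs = f_src √((1−β)/(1+β))
= 337 × √(0.52700/1.4730) = 337 × 0.59814 = 202 MHz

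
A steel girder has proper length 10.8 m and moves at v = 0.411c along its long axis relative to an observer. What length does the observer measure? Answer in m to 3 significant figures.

γ = 1/√(1 − 0.411²) = 1.0969
Length contraction: L = L₀/γ = 10.8/1.0969 = 9.85 m

L ≈ 9.85 m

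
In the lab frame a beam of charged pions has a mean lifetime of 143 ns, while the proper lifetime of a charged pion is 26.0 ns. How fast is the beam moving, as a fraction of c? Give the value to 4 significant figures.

β ≈ 0.9833

γ = Δt/τ₀ = 143/26.0 = 5.50000
β = √(1 − 1/γ²) = √(1 − 1/5.50000²) = 0.9833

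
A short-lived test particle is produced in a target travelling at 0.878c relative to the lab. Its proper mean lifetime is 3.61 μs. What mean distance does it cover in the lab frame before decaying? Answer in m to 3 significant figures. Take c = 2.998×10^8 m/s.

γ = 1/√(1 − 0.878²) = 2.0892
Dilated lifetime: Δt = γτ₀ = 2.0892 × 3.61 μs = 7.5419 μs
d = vΔt = 0.878c × 7.5419 μs = 2.6322×10^8 m/s × 7.5419×10^-6 s = 1990 m

d ≈ 1990 m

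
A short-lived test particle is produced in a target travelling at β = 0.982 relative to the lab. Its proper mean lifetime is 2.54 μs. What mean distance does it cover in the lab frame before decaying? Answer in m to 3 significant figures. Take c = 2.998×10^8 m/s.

d ≈ 3960 m

γ = 1/√(1 − 0.982²) = 5.2943
Dilated lifetime: Δt = γτ₀ = 5.2943 × 2.54 μs = 13.448 μs
d = vΔt = 0.982c × 13.448 μs = 2.9440×10^8 m/s × 1.3448×10^-5 s = 3960 m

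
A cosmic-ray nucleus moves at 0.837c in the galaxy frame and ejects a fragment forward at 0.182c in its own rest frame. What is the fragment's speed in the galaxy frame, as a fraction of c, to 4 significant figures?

u ≈ 0.8843c

Compose boost 2: (0.182 + 0.837)/(1 + 0.182×0.837) = 1.019/1.15233 = 0.8843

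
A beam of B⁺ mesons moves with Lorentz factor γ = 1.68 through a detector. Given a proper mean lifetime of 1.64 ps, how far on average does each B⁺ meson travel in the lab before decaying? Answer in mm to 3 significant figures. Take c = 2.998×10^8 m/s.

β = √(1 − 1/γ²) = √(1 − 1/1.68²) = 0.80355
Dilated lifetime: Δt = γτ₀ = 1.68 × 1.64 ps = 2.7552 ps
d = vΔt = 0.80355c × 2.7552 ps = 2.4090×10^8 m/s × 2.7552×10^-12 s = 0.664 mm

d ≈ 0.664 mm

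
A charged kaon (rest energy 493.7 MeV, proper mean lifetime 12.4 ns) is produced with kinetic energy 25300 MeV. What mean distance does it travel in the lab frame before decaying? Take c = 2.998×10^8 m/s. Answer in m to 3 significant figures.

γ = 1 + K/(m₀c²) = 1 + 25300/493.7 = 52.246
β = √(1 − 1/γ²) = 0.99982
Dilated lifetime: γτ₀ = 52.246 × 12.4 ns = 647.85 ns
d = βc·γτ₀ = 0.99982 × (2.998×10^8 m/s) × 6.4785×10^-7 s = 194 m

d ≈ 194 m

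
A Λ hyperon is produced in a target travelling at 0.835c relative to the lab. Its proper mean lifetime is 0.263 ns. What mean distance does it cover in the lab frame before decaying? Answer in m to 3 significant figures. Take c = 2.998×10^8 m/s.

γ = 1/√(1 − 0.835²) = 1.8174
Dilated lifetime: Δt = γτ₀ = 1.8174 × 0.263 ns = 0.47796 ns
d = vΔt = 0.835c × 0.47796 ns = 2.5033×10^8 m/s × 4.7796×10^-10 s = 0.120 m

d ≈ 0.120 m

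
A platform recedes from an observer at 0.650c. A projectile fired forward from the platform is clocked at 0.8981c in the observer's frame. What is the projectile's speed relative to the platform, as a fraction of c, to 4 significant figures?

Inverse velocity addition: u' = (u − v)/(1 − uv/c²)
= (0.8981 − 0.650)/(1 − 0.8981×0.650) = 0.2481/0.416235 = 0.5961

u' ≈ 0.5961c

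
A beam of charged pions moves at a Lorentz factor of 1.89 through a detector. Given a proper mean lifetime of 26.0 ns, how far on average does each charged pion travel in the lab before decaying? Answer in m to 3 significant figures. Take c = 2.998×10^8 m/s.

d ≈ 12.5 m

β = √(1 − 1/γ²) = √(1 − 1/1.89²) = 0.84856
Dilated lifetime: Δt = γτ₀ = 1.89 × 26.0 ns = 49.140 ns
d = vΔt = 0.84856c × 49.140 ns = 2.5440×10^8 m/s × 4.9140×10^-8 s = 12.5 m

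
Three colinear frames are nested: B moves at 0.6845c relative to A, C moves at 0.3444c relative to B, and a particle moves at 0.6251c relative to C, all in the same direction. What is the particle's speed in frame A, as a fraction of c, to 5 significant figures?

Compose boost 2: (0.3444 + 0.6845)/(1 + 0.3444×0.6845) = 1.0289/1.235742 = 0.8326173
Compose boost 3: (0.6251 + 0.8326173)/(1 + 0.6251×0.8326173) = 1.457717/1.520469 = 0.95873

u ≈ 0.95873c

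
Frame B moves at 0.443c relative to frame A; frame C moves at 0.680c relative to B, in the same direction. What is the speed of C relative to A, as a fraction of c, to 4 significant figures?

u ≈ 0.8630c

Compose boost 2: (0.680 + 0.443)/(1 + 0.680×0.443) = 1.123/1.30124 = 0.8630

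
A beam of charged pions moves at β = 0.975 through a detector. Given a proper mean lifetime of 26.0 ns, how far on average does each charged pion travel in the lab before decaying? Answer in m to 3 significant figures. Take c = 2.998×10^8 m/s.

γ = 1/√(1 − 0.975²) = 4.5004
Dilated lifetime: Δt = γτ₀ = 4.5004 × 26.0 ns = 117.01 ns
d = vΔt = 0.975c × 117.01 ns = 2.9230×10^8 m/s × 1.1701×10^-7 s = 34.2 m

d ≈ 34.2 m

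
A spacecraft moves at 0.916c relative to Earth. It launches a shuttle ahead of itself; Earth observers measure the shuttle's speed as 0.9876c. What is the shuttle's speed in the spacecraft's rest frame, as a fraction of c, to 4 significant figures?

u' ≈ 0.7509c

Inverse velocity addition: u' = (u − v)/(1 − uv/c²)
= (0.9876 − 0.916)/(1 − 0.9876×0.916) = 0.07160/0.0953584 = 0.7509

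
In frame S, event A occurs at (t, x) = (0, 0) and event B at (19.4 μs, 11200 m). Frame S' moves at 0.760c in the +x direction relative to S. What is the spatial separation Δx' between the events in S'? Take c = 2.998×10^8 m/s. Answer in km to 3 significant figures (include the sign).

γ = 1/√(1 − 0.760²) = 1.5386
Δx' = γ(Δx − vΔt) = 1.5386 × (11200 m − 0.760×(2.998×10^8 m/s)×19.4×10^-6 s)
= 1.5386 × (6779.7 m) = 10.4 km

Δx' ≈ 10.4 km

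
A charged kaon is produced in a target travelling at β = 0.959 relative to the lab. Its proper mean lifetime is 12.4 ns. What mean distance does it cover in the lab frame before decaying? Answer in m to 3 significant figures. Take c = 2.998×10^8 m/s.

γ = 1/√(1 − 0.959²) = 3.5285
Dilated lifetime: Δt = γτ₀ = 3.5285 × 12.4 ns = 43.753 ns
d = vΔt = 0.959c × 43.753 ns = 2.8751×10^8 m/s × 4.3753×10^-8 s = 12.6 m

d ≈ 12.6 m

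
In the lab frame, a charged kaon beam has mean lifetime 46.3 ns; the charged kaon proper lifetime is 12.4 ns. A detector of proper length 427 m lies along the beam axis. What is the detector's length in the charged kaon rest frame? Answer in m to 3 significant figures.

L ≈ 114 m

Time dilation ⇒ γ = Δt/τ₀ = 46.3/12.4 = 3.7339
Length contraction: L = L₀/γ = 427/3.7339 = 114 m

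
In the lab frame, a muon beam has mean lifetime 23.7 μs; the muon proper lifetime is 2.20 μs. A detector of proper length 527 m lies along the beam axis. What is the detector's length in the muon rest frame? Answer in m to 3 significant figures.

L ≈ 48.9 m

Time dilation ⇒ γ = Δt/τ₀ = 23.7/2.20 = 10.773
Length contraction: L = L₀/γ = 527/10.773 = 48.9 m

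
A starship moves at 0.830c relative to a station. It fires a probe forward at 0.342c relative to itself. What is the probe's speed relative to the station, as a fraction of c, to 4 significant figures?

Relativistic velocity addition: u = (u' + v)/(1 + u'v/c²)
= (0.342 + 0.830)/(1 + 0.342×0.830) = 1.172/1.28386 = 0.9129

u ≈ 0.9129c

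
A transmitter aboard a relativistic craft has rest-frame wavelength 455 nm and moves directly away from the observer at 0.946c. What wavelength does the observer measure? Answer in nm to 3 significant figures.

Relativistic Doppler: λ_obs = λ_src √((1+β)/(1−β))
= 455 × √(1.9460/0.054000) = 455 × 6.0031 = 2730 nm

λ_obs ≈ 2730 nm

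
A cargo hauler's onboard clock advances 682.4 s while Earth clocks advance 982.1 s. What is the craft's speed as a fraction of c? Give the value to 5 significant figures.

β ≈ 0.71917

γ = Δt/τ₀ = 982.1/682.4 = 1.439185
β = √(1 − 1/γ²) = √(1 − 1/1.439185²) = 0.71917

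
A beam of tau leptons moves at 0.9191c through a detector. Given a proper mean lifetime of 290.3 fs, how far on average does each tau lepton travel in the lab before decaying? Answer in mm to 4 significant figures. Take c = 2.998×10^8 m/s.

d ≈ 0.2030 mm

γ = 1/√(1 − 0.9191²) = 2.53791
Dilated lifetime: Δt = γτ₀ = 2.53791 × 290.3 fs = 736.756 fs
d = vΔt = 0.9191c × 736.756 fs = 2.75546×10^8 m/s × 7.36756×10^-13 s = 0.2030 mm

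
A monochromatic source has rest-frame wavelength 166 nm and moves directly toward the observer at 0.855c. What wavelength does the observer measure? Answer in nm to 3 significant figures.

Relativistic Doppler: λ_obs = λ_src √((1−β)/(1+β))
= 166 × √(0.14500/1.8550) = 166 × 0.27958 = 46.4 nm

λ_obs ≈ 46.4 nm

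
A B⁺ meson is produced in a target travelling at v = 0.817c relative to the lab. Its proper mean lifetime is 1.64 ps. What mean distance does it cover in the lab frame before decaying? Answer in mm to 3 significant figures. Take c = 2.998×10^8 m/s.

γ = 1/√(1 − 0.817²) = 1.7342
Dilated lifetime: Δt = γτ₀ = 1.7342 × 1.64 ps = 2.8441 ps
d = vΔt = 0.817c × 2.8441 ps = 2.4494×10^8 m/s × 2.8441×10^-12 s = 0.697 mm

d ≈ 0.697 mm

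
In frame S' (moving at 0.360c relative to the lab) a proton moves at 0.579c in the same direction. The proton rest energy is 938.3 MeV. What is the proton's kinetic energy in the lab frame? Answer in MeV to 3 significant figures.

u_lab = (0.579 + 0.360)/(1 + 0.579×0.360) = 0.777035
γ = 1/√(1 − 0.777035²) = 1.5887
K = (γ − 1)m₀c² = (1.5887 − 1) × 938.3 = 0.58867 × 938.3 = 552 MeV

K ≈ 552 MeV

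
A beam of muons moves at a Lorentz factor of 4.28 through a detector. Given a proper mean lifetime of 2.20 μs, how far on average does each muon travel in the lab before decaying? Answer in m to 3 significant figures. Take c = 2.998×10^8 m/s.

d ≈ 2740 m

β = √(1 − 1/γ²) = √(1 − 1/4.28²) = 0.97232
Dilated lifetime: Δt = γτ₀ = 4.28 × 2.20 μs = 9.4160 μs
d = vΔt = 0.97232c × 9.4160 μs = 2.9150×10^8 m/s × 9.4160×10^-6 s = 2740 m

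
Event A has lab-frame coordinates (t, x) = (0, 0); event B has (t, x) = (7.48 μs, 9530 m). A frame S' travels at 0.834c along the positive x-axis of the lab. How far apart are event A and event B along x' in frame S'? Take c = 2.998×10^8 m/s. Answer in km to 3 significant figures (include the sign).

Δx' ≈ 13.9 km

γ = 1/√(1 − 0.834²) = 1.8124
Δx' = γ(Δx − vΔt) = 1.8124 × (9530 m − 0.834×(2.998×10^8 m/s)×7.48×10^-6 s)
= 1.8124 × (7659.8 m) = 13.9 km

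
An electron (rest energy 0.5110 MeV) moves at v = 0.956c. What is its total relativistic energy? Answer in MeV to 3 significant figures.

E ≈ 1.74 MeV

γ = 1/√(1 − 0.956²) = 3.4087
E = γm₀c² = 3.4087 × 0.5110 MeV = 1.74 MeV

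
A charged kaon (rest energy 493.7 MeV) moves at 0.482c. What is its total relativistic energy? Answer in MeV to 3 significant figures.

E ≈ 563 MeV

γ = 1/√(1 − 0.482²) = 1.1413
E = γm₀c² = 1.1413 × 493.7 MeV = 563 MeV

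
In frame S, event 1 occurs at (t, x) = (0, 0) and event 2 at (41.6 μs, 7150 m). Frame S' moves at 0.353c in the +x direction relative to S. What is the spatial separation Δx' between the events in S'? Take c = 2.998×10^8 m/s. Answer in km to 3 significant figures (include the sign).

Δx' ≈ 2.94 km

γ = 1/√(1 − 0.353²) = 1.0688
Δx' = γ(Δx − vΔt) = 1.0688 × (7150 m − 0.353×(2.998×10^8 m/s)×41.6×10^-6 s)
= 1.0688 × (2747.5 m) = 2.94 km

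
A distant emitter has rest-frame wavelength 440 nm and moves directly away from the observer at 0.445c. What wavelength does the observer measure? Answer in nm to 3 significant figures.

Relativistic Doppler: λ_obs = λ_src √((1+β)/(1−β))
= 440 × √(1.4450/0.55500) = 440 × 1.6136 = 710 nm

λ_obs ≈ 710 nm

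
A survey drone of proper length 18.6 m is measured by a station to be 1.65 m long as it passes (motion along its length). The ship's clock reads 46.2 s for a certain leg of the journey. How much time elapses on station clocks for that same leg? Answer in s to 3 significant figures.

Length contraction ⇒ γ = L₀/L = 18.6/1.65 = 11.273
Time dilation: Δt = γτ₀ = 11.273 × 46.2 s = 521 s

Δt ≈ 521 s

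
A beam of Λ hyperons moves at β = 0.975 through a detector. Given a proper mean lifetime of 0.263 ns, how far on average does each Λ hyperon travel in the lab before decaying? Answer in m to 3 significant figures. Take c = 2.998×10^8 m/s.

d ≈ 0.346 m

γ = 1/√(1 − 0.975²) = 4.5004
Dilated lifetime: Δt = γτ₀ = 4.5004 × 0.263 ns = 1.1836 ns
d = vΔt = 0.975c × 1.1836 ns = 2.9230×10^8 m/s × 1.1836×10^-9 s = 0.346 m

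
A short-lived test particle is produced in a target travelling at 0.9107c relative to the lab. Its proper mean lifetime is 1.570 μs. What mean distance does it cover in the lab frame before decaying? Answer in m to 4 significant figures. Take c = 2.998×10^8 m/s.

γ = 1/√(1 − 0.9107²) = 2.42091
Dilated lifetime: Δt = γτ₀ = 2.42091 × 1.570 μs = 3.80082 μs
d = vΔt = 0.9107c × 3.80082 μs = 2.73028×10^8 m/s × 3.80082×10^-6 s = 1038 m

d ≈ 1038 m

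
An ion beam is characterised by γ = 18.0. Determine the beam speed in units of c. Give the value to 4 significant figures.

β ≈ 0.9985

β = √(1 − 1/γ²) = √(1 − 1/18.0²) = √(0.996914) = 0.9985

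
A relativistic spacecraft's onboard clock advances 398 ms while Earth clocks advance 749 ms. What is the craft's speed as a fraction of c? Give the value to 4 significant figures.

γ = Δt/τ₀ = 749/398 = 1.88191
β = √(1 − 1/γ²) = √(1 − 1/1.88191²) = 0.8471

β ≈ 0.8471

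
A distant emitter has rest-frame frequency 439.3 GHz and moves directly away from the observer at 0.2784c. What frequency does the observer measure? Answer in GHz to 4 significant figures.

f_obs ≈ 330.0 GHz

Relativistic Doppler: f_obs = f_src √((1−β)/(1+β))
= 439.3 × √(0.721600/1.27840) = 439.3 × 0.751303 = 330.0 GHz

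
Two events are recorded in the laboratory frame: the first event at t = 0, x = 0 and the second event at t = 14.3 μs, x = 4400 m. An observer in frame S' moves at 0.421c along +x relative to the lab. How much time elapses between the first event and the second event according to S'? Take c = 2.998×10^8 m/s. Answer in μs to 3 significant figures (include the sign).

γ = 1/√(1 − 0.421²) = 1.1025
Δt' = γ(Δt − vΔx/c²) = 1.1025 × (14.3 μs − 0.421×4400 m / (2.998×10^8 m/s))
= 1.1025 × (8.1212 μs) = 8.95 μs

Δt' ≈ 8.95 μs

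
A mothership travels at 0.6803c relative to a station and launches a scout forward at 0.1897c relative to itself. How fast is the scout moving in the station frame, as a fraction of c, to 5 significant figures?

Compose boost 2: (0.1897 + 0.6803)/(1 + 0.1897×0.6803) = 0.87000/1.129053 = 0.77056

u ≈ 0.77056c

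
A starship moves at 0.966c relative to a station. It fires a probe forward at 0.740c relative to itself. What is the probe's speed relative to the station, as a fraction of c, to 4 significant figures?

Relativistic velocity addition: u = (u' + v)/(1 + u'v/c²)
= (0.740 + 0.966)/(1 + 0.740×0.966) = 1.706/1.71484 = 0.9948

u ≈ 0.9948c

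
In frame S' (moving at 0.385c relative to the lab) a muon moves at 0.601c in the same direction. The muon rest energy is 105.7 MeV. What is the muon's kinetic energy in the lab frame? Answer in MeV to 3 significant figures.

K ≈ 70.8 MeV

u_lab = (0.601 + 0.385)/(1 + 0.601×0.385) = 0.800724
γ = 1/√(1 − 0.800724²) = 1.6694
K = (γ − 1)m₀c² = (1.6694 − 1) × 105.7 = 0.66936 × 105.7 = 70.8 MeV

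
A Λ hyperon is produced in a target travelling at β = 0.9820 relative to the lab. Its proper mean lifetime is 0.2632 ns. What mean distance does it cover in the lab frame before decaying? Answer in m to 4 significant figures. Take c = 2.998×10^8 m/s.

d ≈ 0.4102 m

γ = 1/√(1 − 0.9820²) = 5.29434
Dilated lifetime: Δt = γτ₀ = 5.29434 × 0.2632 ns = 1.39347 ns
d = vΔt = 0.9820c × 1.39347 ns = 2.94404×10^8 m/s × 1.39347×10^-9 s = 0.4102 m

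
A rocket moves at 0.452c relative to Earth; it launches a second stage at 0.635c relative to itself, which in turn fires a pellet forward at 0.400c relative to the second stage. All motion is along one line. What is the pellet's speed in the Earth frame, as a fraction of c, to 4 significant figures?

Compose boost 2: (0.635 + 0.452)/(1 + 0.635×0.452) = 1.087/1.28702 = 0.844587
Compose boost 3: (0.400 + 0.844587)/(1 + 0.400×0.844587) = 1.24459/1.33783 = 0.9303

u ≈ 0.9303c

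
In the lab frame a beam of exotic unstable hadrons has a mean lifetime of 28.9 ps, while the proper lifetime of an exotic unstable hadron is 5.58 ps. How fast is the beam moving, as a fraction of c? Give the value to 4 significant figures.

β ≈ 0.9812

γ = Δt/τ₀ = 28.9/5.58 = 5.17921
β = √(1 − 1/γ²) = √(1 − 1/5.17921²) = 0.9812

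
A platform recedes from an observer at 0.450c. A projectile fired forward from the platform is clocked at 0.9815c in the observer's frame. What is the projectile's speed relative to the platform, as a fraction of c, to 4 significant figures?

Inverse velocity addition: u' = (u − v)/(1 − uv/c²)
= (0.9815 − 0.450)/(1 − 0.9815×0.450) = 0.5315/0.558325 = 0.9520

u' ≈ 0.9520c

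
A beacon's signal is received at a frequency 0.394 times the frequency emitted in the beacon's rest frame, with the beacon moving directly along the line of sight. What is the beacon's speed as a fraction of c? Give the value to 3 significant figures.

f_obs/f_src = √((1−β)/(1+β)) = 0.394  ⇒  (1−β)/(1+β) = 0.15524
β = |1 − D²|/(1 + D²) = |1 − 0.15524|/(1 + 0.15524) = 0.731

β ≈ 0.731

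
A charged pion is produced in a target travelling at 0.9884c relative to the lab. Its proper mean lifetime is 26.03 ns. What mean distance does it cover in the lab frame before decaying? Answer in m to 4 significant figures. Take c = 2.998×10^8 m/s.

γ = 1/√(1 − 0.9884²) = 6.58444
Dilated lifetime: Δt = γτ₀ = 6.58444 × 26.03 ns = 171.393 ns
d = vΔt = 0.9884c × 171.393 ns = 2.96322×10^8 m/s × 1.71393×10^-7 s = 50.79 m

d ≈ 50.79 m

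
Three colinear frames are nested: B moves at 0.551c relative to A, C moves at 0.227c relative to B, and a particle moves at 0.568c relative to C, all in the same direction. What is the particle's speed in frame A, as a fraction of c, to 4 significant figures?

Compose boost 2: (0.227 + 0.551)/(1 + 0.227×0.551) = 0.7780/1.12508 = 0.691508
Compose boost 3: (0.568 + 0.691508)/(1 + 0.568×0.691508) = 1.25951/1.39278 = 0.9043

u ≈ 0.9043c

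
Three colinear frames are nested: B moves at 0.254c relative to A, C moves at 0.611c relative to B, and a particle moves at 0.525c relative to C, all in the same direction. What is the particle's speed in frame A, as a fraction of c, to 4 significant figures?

Compose boost 2: (0.611 + 0.254)/(1 + 0.611×0.254) = 0.8650/1.15519 = 0.748792
Compose boost 3: (0.525 + 0.748792)/(1 + 0.525×0.748792) = 1.27379/1.39312 = 0.9143

u ≈ 0.9143c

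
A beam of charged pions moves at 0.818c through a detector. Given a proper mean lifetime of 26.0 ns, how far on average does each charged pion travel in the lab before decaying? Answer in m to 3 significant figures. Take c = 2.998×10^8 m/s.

d ≈ 11.1 m

γ = 1/√(1 − 0.818²) = 1.7385
Dilated lifetime: Δt = γτ₀ = 1.7385 × 26.0 ns = 45.200 ns
d = vΔt = 0.818c × 45.200 ns = 2.4524×10^8 m/s × 4.5200×10^-8 s = 11.1 m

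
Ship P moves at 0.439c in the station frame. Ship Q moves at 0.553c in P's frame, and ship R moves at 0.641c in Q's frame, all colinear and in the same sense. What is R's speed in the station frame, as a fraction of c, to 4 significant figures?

Compose boost 2: (0.553 + 0.439)/(1 + 0.553×0.439) = 0.9920/1.24277 = 0.798219
Compose boost 3: (0.641 + 0.798219)/(1 + 0.641×0.798219) = 1.43922/1.51166 = 0.9521

u ≈ 0.9521c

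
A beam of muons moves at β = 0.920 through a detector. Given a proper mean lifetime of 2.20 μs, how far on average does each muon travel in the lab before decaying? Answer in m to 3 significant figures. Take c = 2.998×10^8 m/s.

d ≈ 1550 m

γ = 1/√(1 − 0.920²) = 2.5516
Dilated lifetime: Δt = γτ₀ = 2.5516 × 2.20 μs = 5.6134 μs
d = vΔt = 0.920c × 5.6134 μs = 2.7582×10^8 m/s × 5.6134×10^-6 s = 1550 m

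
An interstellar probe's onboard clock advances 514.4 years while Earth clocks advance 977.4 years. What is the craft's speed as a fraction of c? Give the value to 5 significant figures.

β ≈ 0.85030

γ = Δt/τ₀ = 977.4/514.4 = 1.900078
β = √(1 − 1/γ²) = √(1 − 1/1.900078²) = 0.85030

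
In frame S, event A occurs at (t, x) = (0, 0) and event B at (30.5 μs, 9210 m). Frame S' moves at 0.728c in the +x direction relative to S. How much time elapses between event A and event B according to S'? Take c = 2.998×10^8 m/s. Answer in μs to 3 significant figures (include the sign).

γ = 1/√(1 − 0.728²) = 1.4586
Δt' = γ(Δt − vΔx/c²) = 1.4586 × (30.5 μs − 0.728×9210 m / (2.998×10^8 m/s))
= 1.4586 × (8.1355 μs) = 11.9 μs

Δt' ≈ 11.9 μs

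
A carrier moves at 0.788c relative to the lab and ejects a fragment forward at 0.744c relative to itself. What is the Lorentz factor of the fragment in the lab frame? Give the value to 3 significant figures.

u_lab = (0.744 + 0.788)/(1 + 0.744×0.788) = 1.532/1.58627 = 0.965786
γ = 1/√(1 − 0.965786²) = 3.86

γ ≈ 3.86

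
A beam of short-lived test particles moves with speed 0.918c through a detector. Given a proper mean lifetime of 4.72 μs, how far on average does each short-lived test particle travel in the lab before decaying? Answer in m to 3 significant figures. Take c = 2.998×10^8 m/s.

γ = 1/√(1 − 0.918²) = 2.5216
Dilated lifetime: Δt = γτ₀ = 2.5216 × 4.72 μs = 11.902 μs
d = vΔt = 0.918c × 11.902 μs = 2.7522×10^8 m/s × 1.1902×10^-5 s = 3280 m

d ≈ 3280 m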